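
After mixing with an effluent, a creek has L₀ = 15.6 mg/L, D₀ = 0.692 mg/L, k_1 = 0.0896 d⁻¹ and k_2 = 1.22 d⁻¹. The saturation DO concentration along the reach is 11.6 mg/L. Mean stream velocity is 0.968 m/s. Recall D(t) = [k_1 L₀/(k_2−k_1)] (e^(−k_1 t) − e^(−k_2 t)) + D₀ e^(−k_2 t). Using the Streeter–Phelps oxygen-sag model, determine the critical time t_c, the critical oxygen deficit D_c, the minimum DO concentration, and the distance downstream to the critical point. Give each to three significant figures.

t_c ≈ 1.58 d; D_c ≈ 0.994 mg/L; min DO ≈ 10.6 mg/L; x_c ≈ 133 km

t_c = [1/(k_2−k_1)] ln[(k_2/k_1)(1 − D₀(k_2−k_1)/(k_1 L₀))]
= [1/(1.22−0.0896)] ln[(1.22/0.0896)(1 − 0.692×1.130/(0.0896×15.6))]
= (1/1.130) ln[13.62 × 0.4404] = 0.8846 × ln(5.996) = 0.8846 × 1.791 = 1.584 d.
D_c = (k_1/k_2) L₀ e^(−k_1 t_c) = (0.0896/1.22) × 15.6 × e^(−0.0896×1.584) = 0.07344 × 15.6 × 0.8676 = 0.9941 mg/L.
Minimum DO = C_s − D_c = 11.6 − 0.9941 = 10.61 mg/L.
x_c = v t_c = 0.968 m/s × 1.584 d × 86400 s/d = 132500 m ≈ 133 km.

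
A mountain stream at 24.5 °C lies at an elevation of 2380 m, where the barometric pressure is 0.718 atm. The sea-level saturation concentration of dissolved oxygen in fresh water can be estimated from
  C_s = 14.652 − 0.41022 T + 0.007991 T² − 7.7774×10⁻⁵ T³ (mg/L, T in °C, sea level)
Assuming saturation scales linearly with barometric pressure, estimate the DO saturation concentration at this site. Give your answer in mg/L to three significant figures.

C_s ≈ 5.93 mg/L

At sea level: C_s = 14.652 − 0.41022×24.5 + 0.007991×24.5² − 7.7774×10⁻⁵×24.5³ = 8.254 mg/L.
Pressure correction: C_s' = 8.254 × 0.718 = 5.927 mg/L.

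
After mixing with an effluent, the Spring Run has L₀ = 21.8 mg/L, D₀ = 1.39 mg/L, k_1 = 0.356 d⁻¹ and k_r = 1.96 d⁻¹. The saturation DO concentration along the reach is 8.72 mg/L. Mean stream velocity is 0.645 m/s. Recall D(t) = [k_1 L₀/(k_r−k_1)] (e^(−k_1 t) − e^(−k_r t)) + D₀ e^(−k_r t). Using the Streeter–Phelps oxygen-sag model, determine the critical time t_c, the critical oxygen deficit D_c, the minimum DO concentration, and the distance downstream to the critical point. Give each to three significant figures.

t_c ≈ 0.852 d; D_c ≈ 2.92 mg/L; min DO ≈ 5.80 mg/L; x_c ≈ 47.5 km

At the critical point dD/dt = 0, so k_1 L₀ e^(−k_1 t) = k_r D. Substituting D(t) from the Streeter–Phelps equation and solving for t gives
t_c = ln[(k_r/k_1)(1 − D₀(k_r−k_1)/(k_1 L₀))] / (k_r−k_1).
Here k_r−k_1 = 1.604 d⁻¹ and 1 − D₀(k_r−k_1)/(k_1 L₀) = 1 − 1.39×1.604/(0.356×21.8) = 0.7127, so
t_c = ln(5.506 × 0.7127) / 1.604 = 1.367 / 1.604 = 0.8523 d.
L(t_c) = L₀ e^(−k_1 t_c) = 21.8 × 0.7383 = 16.09 mg/L, and at the critical point k_r D_c = k_1 L, so D_c = (0.356/1.96) × 16.09 = 2.923 mg/L.
Minimum DO = C_s − D_c = 8.72 − 2.923 = 5.797 mg/L.
x_c = v t_c = 0.645 m/s × 0.8523 d × 86400 s/d = 47500 m ≈ 47.5 km.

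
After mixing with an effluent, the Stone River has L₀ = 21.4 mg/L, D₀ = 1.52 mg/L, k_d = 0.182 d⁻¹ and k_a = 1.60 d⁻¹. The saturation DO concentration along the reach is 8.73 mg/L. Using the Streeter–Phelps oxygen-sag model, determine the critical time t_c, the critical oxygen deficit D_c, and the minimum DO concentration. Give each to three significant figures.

At the critical point dD/dt = 0, so k_d L₀ e^(−k_d t) = k_a D. Substituting D(t) from the Streeter–Phelps equation and solving for t gives
t_c = ln[(k_a/k_d)(1 − D₀(k_a−k_d)/(k_d L₀))] / (k_a−k_d).
Here k_a−k_d = 1.418 d⁻¹ and 1 − D₀(k_a−k_d)/(k_d L₀) = 1 − 1.52×1.418/(0.182×21.4) = 0.4466, so
t_c = ln(8.791 × 0.4466) / 1.418 = 1.368 / 1.418 = 0.9645 d.
D_c = (k_d/k_a) L₀ e^(−k_d t_c) = (0.182/1.60) × 21.4 × e^(−0.182×0.9645) = 0.1137 × 21.4 × 0.8390 = 2.042 mg/L.
Minimum DO = C_s − D_c = 8.73 − 2.042 = 6.688 mg/L.

t_c ≈ 0.965 d; D_c ≈ 2.04 mg/L; min DO ≈ 6.69 mg/L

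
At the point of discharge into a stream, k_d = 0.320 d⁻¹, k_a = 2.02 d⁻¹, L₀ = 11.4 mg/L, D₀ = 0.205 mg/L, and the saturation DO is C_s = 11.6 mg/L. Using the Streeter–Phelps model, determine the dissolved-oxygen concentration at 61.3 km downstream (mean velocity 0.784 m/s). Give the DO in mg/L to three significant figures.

Travel time t = x/v = 61.3 km / (0.784 m/s) = 61300 m / 0.784 m/s = 78190 s = 0.9050 d.
k_d L₀/(k_a−k_d) = 0.320×11.4/(2.02−0.320) = 3.648/1.700 = 2.146 mg/L.
e^(−k_d t) = e^(−0.320×0.9050) = 0.7486; e^(−k_a t) = e^(−2.02×0.9050) = 0.1607.
D = 2.146 × (0.7486 − 0.1607) + 0.205 × 0.1607 = 1.261 + 0.03295 = 1.294 mg/L.
DO = C_s − D = 11.6 − 1.294 = 10.31 mg/L.

DO ≈ 10.3 mg/L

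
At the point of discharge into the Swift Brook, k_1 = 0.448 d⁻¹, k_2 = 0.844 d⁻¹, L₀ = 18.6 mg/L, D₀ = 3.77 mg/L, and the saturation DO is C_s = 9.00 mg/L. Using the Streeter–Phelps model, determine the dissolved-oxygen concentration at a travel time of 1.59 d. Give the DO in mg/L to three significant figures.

DO ≈ 3.19 mg/L

k_1 L₀/(k_2−k_1) = 0.448×18.6/(0.844−0.448) = 8.333/0.3960 = 21.04 mg/L.
e^(−k_1 t) = e^(−0.448×1.590) = 0.4905; e^(−k_2 t) = e^(−0.844×1.590) = 0.2613.
D = 21.04 × (0.4905 − 0.2613) + 3.77 × 0.2613 = 4.822 + 0.9852 = 5.808 mg/L.
DO = C_s − D = 9.00 − 5.808 = 3.192 mg/L.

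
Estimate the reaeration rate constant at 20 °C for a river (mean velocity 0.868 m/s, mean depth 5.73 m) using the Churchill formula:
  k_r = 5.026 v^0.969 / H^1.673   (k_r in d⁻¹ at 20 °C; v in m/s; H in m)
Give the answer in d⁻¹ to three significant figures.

k_r ≈ 0.236 d⁻¹

k_r = 5.026 × 0.868^0.969 / 5.73^1.673 = 5.026 × 0.8718 / 18.55 = 0.2362 d⁻¹.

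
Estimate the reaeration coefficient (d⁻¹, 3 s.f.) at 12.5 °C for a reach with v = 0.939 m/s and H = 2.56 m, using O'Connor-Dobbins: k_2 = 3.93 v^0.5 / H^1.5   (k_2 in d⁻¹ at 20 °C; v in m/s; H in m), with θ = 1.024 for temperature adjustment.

k_2 ≈ 0.778 d⁻¹

k_2(20) = 3.93 × 0.939^0.5 / 2.56^1.5 = 3.93 × 0.9690 / 4.096 = 0.9297 d⁻¹.
k_2(12.5) = 0.9297 × 1.024^(12.5−20) = 0.9297 × 0.8370 = 0.7782 d⁻¹.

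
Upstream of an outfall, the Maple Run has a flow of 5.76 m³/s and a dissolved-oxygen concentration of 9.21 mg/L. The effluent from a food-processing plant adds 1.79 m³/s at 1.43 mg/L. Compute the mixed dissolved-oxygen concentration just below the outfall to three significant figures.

Flow-weighted mixing: C = (Q_r C_r + Q_w C_w)/(Q_r + Q_w)
= (5.76×9.21 + 1.79×1.43)/(5.76 + 1.79) = 55.61/7.550 = 7.365 mg/L.

7.37 mg/L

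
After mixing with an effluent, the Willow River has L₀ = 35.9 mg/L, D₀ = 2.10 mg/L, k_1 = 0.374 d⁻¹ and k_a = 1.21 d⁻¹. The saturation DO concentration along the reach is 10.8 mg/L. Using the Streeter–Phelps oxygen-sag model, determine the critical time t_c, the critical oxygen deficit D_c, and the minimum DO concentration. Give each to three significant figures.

At the critical point dD/dt = 0, so k_1 L₀ e^(−k_1 t) = k_a D. Substituting D(t) from the Streeter–Phelps equation and solving for t gives
t_c = ln[(k_a/k_1)(1 − D₀(k_a−k_1)/(k_1 L₀))] / (k_a−k_1).
Here k_a−k_1 = 0.8360 d⁻¹ and 1 − D₀(k_a−k_1)/(k_1 L₀) = 1 − 2.10×0.8360/(0.374×35.9) = 0.8692, so
t_c = ln(3.235 × 0.8692) / 0.8360 = 1.034 / 0.8360 = 1.237 d.
L(t_c) = L₀ e^(−k_1 t_c) = 35.9 × 0.6297 = 22.60 mg/L, and at the critical point k_a D_c = k_1 L, so D_c = (0.374/1.21) × 22.60 = 6.987 mg/L.
Minimum DO = C_s − D_c = 10.8 − 6.987 = 3.813 mg/L.

t_c ≈ 1.24 d; D_c ≈ 6.99 mg/L; min DO ≈ 3.81 mg/L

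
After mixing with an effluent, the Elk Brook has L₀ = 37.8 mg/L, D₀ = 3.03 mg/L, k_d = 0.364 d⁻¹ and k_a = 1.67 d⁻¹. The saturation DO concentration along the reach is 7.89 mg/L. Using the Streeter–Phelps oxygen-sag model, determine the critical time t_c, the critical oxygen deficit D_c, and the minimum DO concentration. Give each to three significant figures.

t_c ≈ 0.907 d; D_c ≈ 5.92 mg/L; min DO ≈ 1.97 mg/L

At the critical point dD/dt = 0, so k_d L₀ e^(−k_d t) = k_a D. Substituting D(t) from the Streeter–Phelps equation and solving for t gives
t_c = ln[(k_a/k_d)(1 − D₀(k_a−k_d)/(k_d L₀))] / (k_a−k_d).
Here k_a−k_d = 1.306 d⁻¹ and 1 − D₀(k_a−k_d)/(k_d L₀) = 1 − 3.03×1.306/(0.364×37.8) = 0.7124, so
t_c = ln(4.588 × 0.7124) / 1.306 = 1.184 / 1.306 = 0.9068 d.
D_c = (k_d/k_a) L₀ e^(−k_d t_c) = (0.364/1.67) × 37.8 × e^(−0.364×0.9068) = 0.2180 × 37.8 × 0.7189 = 5.923 mg/L.
Minimum DO = C_s − D_c = 7.89 − 5.923 = 1.967 mg/L.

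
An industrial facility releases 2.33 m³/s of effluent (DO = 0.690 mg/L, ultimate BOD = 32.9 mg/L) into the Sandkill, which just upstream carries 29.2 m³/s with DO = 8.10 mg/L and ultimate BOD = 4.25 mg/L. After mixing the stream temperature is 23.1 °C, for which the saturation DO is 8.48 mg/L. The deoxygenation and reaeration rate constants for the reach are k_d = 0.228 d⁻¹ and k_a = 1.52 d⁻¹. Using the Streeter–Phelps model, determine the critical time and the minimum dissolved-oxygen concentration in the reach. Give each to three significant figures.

t_c ≈ 0.117 d; minimum DO ≈ 7.55 mg/L

Mixed DO = (29.2×8.10 + 2.33×0.690)/(29.2+2.33) = 238.1/31.53 = 7.552 mg/L.
Mixed L₀ = (29.2×4.25 + 2.33×32.9)/(31.53) = 200.8/31.53 = 6.367 mg/L.
Initial deficit D₀ = C_s − DO₀ = 8.48 − 7.552 = 0.9276 mg/L.
t_c = (1/1.292) ln[(1.52/0.228)(1 − 0.9276×1.292/(0.228×6.367))] = 0.7740 × ln(1.163) = 0.1170 d.
D_c = (0.228/1.52) × 6.367 × e^(−0.228×0.1170) = 0.1500 × 6.367 × 0.9737 = 0.9299 mg/L.
Minimum DO = 8.48 − 0.9299 = 7.550 mg/L.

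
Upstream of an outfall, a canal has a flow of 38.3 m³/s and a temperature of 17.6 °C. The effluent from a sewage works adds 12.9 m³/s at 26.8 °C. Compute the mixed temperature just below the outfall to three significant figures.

Flow-weighted mixing: C = (Q_r C_r + Q_w C_w)/(Q_r + Q_w)
= (38.3×17.6 + 12.9×26.8)/(38.3 + 12.9) = 1020/51.20 = 19.92 °C.

19.9 °C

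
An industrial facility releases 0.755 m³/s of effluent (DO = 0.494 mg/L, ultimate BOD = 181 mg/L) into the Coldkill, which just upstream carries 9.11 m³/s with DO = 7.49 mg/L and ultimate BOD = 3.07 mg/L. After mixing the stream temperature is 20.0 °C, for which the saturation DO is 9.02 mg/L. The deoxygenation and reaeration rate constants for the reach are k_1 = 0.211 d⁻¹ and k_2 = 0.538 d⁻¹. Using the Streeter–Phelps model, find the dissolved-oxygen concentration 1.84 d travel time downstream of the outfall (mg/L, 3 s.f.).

DO ≈ 4.95 mg/L

Mixed DO = (9.11×7.49 + 0.755×0.494)/(9.11+0.755) = 68.61/9.865 = 6.955 mg/L.
Mixed L₀ = (9.11×3.07 + 0.755×181)/(9.865) = 164.6/9.865 = 16.69 mg/L.
Initial deficit D₀ = C_s − DO₀ = 9.02 − 6.955 = 2.065 mg/L.
D(1.84) = [0.211×16.69/(0.538−0.211)](e^(−0.211×1.84) − e^(−0.538×1.84)) + 2.065 e^(−0.538×1.84)
= 10.77 × (0.6782 − 0.3716) + 2.065 × 0.3716 = 4.069 mg/L.
DO = 9.02 − 4.069 = 4.951 mg/L.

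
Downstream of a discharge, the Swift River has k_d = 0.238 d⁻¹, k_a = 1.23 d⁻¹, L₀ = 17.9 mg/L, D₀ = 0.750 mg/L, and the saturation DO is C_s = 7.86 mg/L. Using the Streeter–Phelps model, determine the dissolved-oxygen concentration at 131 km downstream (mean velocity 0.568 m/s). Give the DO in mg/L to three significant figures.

DO ≈ 5.72 mg/L

Travel time t = x/v = 131 km / (0.568 m/s) = 131000 m / 0.568 m/s = 230600 s = 2.669 d.
k_d L₀/(k_a−k_d) = 0.238×17.9/(1.23−0.238) = 4.260/0.9920 = 4.295 mg/L.
e^(−k_d t) = e^(−0.238×2.669) = 0.5298; e^(−k_a t) = e^(−1.23×2.669) = 0.03750.
D = 4.295 × (0.5298 − 0.03750) + 0.750 × 0.03750 = 2.114 + 0.02813 = 2.142 mg/L.
DO = C_s − D = 7.86 − 2.142 = 5.718 mg/L.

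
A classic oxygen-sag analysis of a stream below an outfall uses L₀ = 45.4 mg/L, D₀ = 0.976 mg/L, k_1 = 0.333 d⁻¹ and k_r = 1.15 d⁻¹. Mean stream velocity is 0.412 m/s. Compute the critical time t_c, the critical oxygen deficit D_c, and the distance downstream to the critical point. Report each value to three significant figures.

At the critical point dD/dt = 0, so k_1 L₀ e^(−k_1 t) = k_r D. Substituting D(t) from the Streeter–Phelps equation and solving for t gives
t_c = ln[(k_r/k_1)(1 − D₀(k_r−k_1)/(k_1 L₀))] / (k_r−k_1).
Here k_r−k_1 = 0.8170 d⁻¹ and 1 − D₀(k_r−k_1)/(k_1 L₀) = 1 − 0.976×0.8170/(0.333×45.4) = 0.9473, so
t_c = ln(3.453 × 0.9473) / 0.8170 = 1.185 / 0.8170 = 1.451 d.
D_c = (k_1/k_r) L₀ e^(−k_1 t_c) = (0.333/1.15) × 45.4 × e^(−0.333×1.451) = 0.2896 × 45.4 × 0.6169 = 8.110 mg/L.
x_c = v t_c = 0.412 m/s × 1.451 d × 86400 s/d = 51640 m ≈ 51.6 km.

t_c ≈ 1.45 d; D_c ≈ 8.11 mg/L; x_c ≈ 51.6 km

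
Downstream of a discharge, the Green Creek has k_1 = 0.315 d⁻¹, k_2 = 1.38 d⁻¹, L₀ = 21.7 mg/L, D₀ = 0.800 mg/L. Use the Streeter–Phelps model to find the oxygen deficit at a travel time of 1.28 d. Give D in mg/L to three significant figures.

k_1 L₀/(k_2−k_1) = 0.315×21.7/(1.38−0.315) = 6.835/1.065 = 6.418 mg/L.
e^(−k_1 t) = e^(−0.315×1.280) = 0.6682; e^(−k_2 t) = e^(−1.38×1.280) = 0.1709.
D = 6.418 × (0.6682 − 0.1709) + 0.800 × 0.1709 = 3.191 + 0.1368 = 3.328 mg/L.

D ≈ 3.33 mg/L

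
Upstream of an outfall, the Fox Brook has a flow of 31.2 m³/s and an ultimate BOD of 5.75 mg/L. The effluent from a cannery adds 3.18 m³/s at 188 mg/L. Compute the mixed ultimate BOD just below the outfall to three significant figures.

22.6 mg/L

Flow-weighted mixing: C = (Q_r C_r + Q_w C_w)/(Q_r + Q_w)
= (31.2×5.75 + 3.18×188)/(31.2 + 3.18) = 777.2/34.38 = 22.61 mg/L.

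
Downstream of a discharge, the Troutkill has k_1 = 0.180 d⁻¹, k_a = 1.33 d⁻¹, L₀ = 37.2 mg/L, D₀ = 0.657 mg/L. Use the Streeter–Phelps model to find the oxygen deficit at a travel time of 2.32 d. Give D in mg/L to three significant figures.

D ≈ 3.60 mg/L

k_1 L₀/(k_a−k_1) = 0.180×37.2/(1.33−0.180) = 6.696/1.150 = 5.823 mg/L.
e^(−k_1 t) = e^(−0.180×2.320) = 0.6586; e^(−k_a t) = e^(−1.33×2.320) = 0.04570.
D = 5.823 × (0.6586 − 0.04570) + 0.657 × 0.04570 = 3.569 + 0.03003 = 3.599 mg/L.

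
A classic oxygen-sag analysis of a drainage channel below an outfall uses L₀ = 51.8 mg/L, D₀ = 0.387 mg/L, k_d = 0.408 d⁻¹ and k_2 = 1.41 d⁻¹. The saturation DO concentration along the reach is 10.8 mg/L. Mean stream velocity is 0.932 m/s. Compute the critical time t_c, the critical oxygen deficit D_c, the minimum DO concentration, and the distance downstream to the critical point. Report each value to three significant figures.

t_c ≈ 1.22 d; D_c ≈ 9.11 mg/L; min DO ≈ 1.69 mg/L; x_c ≈ 98.2 km

With k_2/k_d = 3.456 and 1 − D₀(k_2−k_d)/(k_d L₀) = 0.9817,
t_c = ln(3.456 × 0.9817) / (1.41 − 0.408) = ln(3.392) / 1.002 = 1.222/1.002 = 1.219 d.
D_c = (k_d/k_2) L₀ e^(−k_d t_c) = (0.408/1.41) × 51.8 × e^(−0.408×1.219) = 0.2894 × 51.8 × 0.6081 = 9.115 mg/L.
Minimum DO = C_s − D_c = 10.8 − 9.115 = 1.685 mg/L.
x_c = v t_c = 0.932 m/s × 1.219 d × 86400 s/d = 98170 m ≈ 98.2 km.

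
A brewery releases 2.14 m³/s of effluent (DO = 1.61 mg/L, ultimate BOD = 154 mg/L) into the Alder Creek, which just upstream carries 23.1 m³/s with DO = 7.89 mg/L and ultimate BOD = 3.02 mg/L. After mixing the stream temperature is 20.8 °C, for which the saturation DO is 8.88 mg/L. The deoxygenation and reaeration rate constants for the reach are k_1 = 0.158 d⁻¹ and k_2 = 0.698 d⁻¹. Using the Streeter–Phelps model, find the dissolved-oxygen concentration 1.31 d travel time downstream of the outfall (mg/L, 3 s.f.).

Mixed DO = (23.1×7.89 + 2.14×1.61)/(23.1+2.14) = 185.7/25.24 = 7.358 mg/L.
Mixed L₀ = (23.1×3.02 + 2.14×154)/(25.24) = 399.3/25.24 = 15.82 mg/L.
Initial deficit D₀ = C_s − DO₀ = 8.88 − 7.358 = 1.522 mg/L.
D(1.31) = [0.158×15.82/(0.698−0.158)](e^(−0.158×1.31) − e^(−0.698×1.31)) + 1.522 e^(−0.698×1.31)
= 4.629 × (0.8130 − 0.4008) + 1.522 × 0.4008 = 2.519 mg/L.
DO = 8.88 − 2.519 = 6.361 mg/L.

DO ≈ 6.36 mg/L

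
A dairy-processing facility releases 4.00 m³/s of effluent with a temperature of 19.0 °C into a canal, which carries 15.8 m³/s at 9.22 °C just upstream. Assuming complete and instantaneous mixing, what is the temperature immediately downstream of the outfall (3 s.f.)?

11.2 °C

Flow-weighted mixing: C = (Q_r C_r + Q_w C_w)/(Q_r + Q_w)
= (15.8×9.22 + 4.00×19.0)/(15.8 + 4.00) = 221.7/19.80 = 11.20 °C.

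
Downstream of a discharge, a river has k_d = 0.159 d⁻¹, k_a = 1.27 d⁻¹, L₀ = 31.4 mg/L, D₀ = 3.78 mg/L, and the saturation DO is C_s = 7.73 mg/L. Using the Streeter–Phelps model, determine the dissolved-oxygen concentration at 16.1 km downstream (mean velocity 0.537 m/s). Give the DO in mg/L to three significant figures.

Travel time t = x/v = 16.1 km / (0.537 m/s) = 16100 m / 0.537 m/s = 29980 s = 0.3470 d.
k_d L₀/(k_a−k_d) = 0.159×31.4/(1.27−0.159) = 4.993/1.111 = 4.494 mg/L.
e^(−k_d t) = e^(−0.159×0.3470) = 0.9463; e^(−k_a t) = e^(−1.27×0.3470) = 0.6436.
D = 4.494 × (0.9463 − 0.6436) + 3.78 × 0.6436 = 1.360 + 2.433 = 3.793 mg/L.
DO = C_s − D = 7.73 − 3.793 = 3.937 mg/L.

DO ≈ 3.94 mg/L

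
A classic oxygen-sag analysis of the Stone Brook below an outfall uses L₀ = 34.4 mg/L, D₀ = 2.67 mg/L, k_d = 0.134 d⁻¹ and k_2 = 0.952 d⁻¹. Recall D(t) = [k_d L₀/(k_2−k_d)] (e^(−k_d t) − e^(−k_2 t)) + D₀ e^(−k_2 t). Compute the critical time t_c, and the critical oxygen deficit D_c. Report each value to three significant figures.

With k_2/k_d = 7.104 and 1 − D₀(k_2−k_d)/(k_d L₀) = 0.5262,
t_c = ln(7.104 × 0.5262) / (0.952 − 0.134) = ln(3.738) / 0.8180 = 1.319/0.8180 = 1.612 d.
L(t_c) = L₀ e^(−k_d t_c) = 34.4 × 0.8057 = 27.72 mg/L, and at the critical point k_2 D_c = k_d L, so D_c = (0.134/0.952) × 27.72 = 3.901 mg/L.

t_c ≈ 1.61 d; D_c ≈ 3.90 mg/L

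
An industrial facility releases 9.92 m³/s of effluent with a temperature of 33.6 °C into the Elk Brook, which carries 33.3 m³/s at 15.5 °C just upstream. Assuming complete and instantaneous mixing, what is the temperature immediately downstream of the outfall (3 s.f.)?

Flow-weighted mixing: C = (Q_r C_r + Q_w C_w)/(Q_r + Q_w)
= (33.3×15.5 + 9.92×33.6)/(33.3 + 9.92) = 849.5/43.22 = 19.65 °C.

19.7 °C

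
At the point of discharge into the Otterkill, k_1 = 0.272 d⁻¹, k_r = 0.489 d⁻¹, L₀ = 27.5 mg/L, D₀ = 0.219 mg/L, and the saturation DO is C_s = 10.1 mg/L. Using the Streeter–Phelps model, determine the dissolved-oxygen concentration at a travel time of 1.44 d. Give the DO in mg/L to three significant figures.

DO ≈ 3.74 mg/L

k_1 L₀/(k_r−k_1) = 0.272×27.5/(0.489−0.272) = 7.480/0.2170 = 34.47 mg/L.
e^(−k_1 t) = e^(−0.272×1.440) = 0.6759; e^(−k_r t) = e^(−0.489×1.440) = 0.4945.
D = 34.47 × (0.6759 − 0.4945) + 0.219 × 0.4945 = 6.253 + 0.1083 = 6.361 mg/L.
DO = C_s − D = 10.1 − 6.361 = 3.739 mg/L.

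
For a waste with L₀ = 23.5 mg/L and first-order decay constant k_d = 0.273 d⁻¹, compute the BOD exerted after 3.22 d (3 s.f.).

y_t = L₀(1 − e^(−k_d t)) = 23.5 × (1 − e^(−0.273×3.22))
= 23.5 × (1 − 0.4152) = 23.5 × 0.5848 = 13.74 mg/L.

y ≈ 13.7 mg/L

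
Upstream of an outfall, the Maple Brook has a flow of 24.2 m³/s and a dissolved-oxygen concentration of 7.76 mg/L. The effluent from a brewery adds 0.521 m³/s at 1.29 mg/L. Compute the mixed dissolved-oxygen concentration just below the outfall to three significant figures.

7.62 mg/L

Flow-weighted mixing: C = (Q_r C_r + Q_w C_w)/(Q_r + Q_w)
= (24.2×7.76 + 0.521×1.29)/(24.2 + 0.521) = 188.5/24.72 = 7.624 mg/L.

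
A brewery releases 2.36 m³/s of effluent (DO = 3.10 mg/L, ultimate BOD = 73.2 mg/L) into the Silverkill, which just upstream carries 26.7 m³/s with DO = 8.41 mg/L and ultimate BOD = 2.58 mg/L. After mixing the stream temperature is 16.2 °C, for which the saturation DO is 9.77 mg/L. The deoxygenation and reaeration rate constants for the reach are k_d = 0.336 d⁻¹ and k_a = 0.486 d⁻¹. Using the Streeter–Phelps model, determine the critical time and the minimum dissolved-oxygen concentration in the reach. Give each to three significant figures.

t_c ≈ 1.79 d; minimum DO ≈ 6.62 mg/L

Mixed DO = (26.7×8.41 + 2.36×3.10)/(26.7+2.36) = 231.9/29.06 = 7.979 mg/L.
Mixed L₀ = (26.7×2.58 + 2.36×73.2)/(29.06) = 241.6/29.06 = 8.315 mg/L.
Initial deficit D₀ = C_s − DO₀ = 9.77 − 7.979 = 1.791 mg/L.
t_c = (1/0.1500) ln[(0.486/0.336)(1 − 1.791×0.1500/(0.336×8.315))] = 6.667 × ln(1.307) = 1.787 d.
D_c = (0.336/0.486) × 8.315 × e^(−0.336×1.787) = 0.6914 × 8.315 × 0.5487 = 3.154 mg/L.
Minimum DO = 9.77 − 3.154 = 6.616 mg/L.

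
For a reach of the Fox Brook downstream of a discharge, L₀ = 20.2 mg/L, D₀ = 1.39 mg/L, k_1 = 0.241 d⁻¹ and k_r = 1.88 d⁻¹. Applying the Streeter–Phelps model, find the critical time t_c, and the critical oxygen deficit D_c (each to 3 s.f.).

With k_r/k_1 = 7.801 and 1 − D₀(k_r−k_1)/(k_1 L₀) = 0.5320,
t_c = ln(7.801 × 0.5320) / (1.88 − 0.241) = ln(4.150) / 1.639 = 1.423/1.639 = 0.8683 d.
D_c = (k_1/k_r) L₀ e^(−k_1 t_c) = (0.241/1.88) × 20.2 × e^(−0.241×0.8683) = 0.1282 × 20.2 × 0.8112 = 2.101 mg/L.

t_c ≈ 0.868 d; D_c ≈ 2.10 mg/L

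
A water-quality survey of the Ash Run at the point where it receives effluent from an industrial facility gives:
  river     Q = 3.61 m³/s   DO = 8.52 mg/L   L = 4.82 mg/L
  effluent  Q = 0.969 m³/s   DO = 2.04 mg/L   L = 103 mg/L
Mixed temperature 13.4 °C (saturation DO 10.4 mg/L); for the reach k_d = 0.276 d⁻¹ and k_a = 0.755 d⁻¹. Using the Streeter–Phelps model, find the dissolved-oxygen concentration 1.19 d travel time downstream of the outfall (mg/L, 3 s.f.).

Mixed DO = (3.61×8.52 + 0.969×2.04)/(3.61+0.969) = 32.73/4.579 = 7.149 mg/L.
Mixed L₀ = (3.61×4.82 + 0.969×103)/(4.579) = 117.2/4.579 = 25.60 mg/L.
Initial deficit D₀ = C_s − DO₀ = 10.4 − 7.149 = 3.251 mg/L.
D(1.19) = [0.276×25.60/(0.755−0.276)](e^(−0.276×1.19) − e^(−0.755×1.19)) + 3.251 e^(−0.755×1.19)
= 14.75 × (0.7200 − 0.4072) + 3.251 × 0.4072 = 5.938 mg/L.
DO = 10.4 − 5.938 = 4.462 mg/L.

DO ≈ 4.46 mg/L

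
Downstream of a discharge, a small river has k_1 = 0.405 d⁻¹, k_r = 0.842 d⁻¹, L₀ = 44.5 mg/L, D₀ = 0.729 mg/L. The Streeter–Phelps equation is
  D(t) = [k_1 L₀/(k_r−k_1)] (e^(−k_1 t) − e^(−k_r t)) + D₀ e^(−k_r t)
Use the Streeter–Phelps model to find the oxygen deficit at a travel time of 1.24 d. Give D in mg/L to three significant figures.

D ≈ 10.7 mg/L

k_1 L₀/(k_r−k_1) = 0.405×44.5/(0.842−0.405) = 18.02/0.4370 = 41.24 mg/L.
e^(−k_1 t) = e^(−0.405×1.240) = 0.6052; e^(−k_r t) = e^(−0.842×1.240) = 0.3520.
D = 41.24 × (0.6052 − 0.3520) + 0.729 × 0.3520 = 10.44 + 0.2566 = 10.70 mg/L.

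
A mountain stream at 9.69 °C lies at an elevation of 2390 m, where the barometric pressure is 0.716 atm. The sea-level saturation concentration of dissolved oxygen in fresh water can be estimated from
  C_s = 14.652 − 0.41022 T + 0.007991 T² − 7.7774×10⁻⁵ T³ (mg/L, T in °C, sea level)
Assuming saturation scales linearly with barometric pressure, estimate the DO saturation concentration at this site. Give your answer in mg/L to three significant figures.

C_s ≈ 8.13 mg/L

At sea level: C_s = 14.652 − 0.41022×9.69 + 0.007991×9.69² − 7.7774×10⁻⁵×9.69³ = 11.36 mg/L.
Pressure correction: C_s' = 11.36 × 0.716 = 8.131 mg/L.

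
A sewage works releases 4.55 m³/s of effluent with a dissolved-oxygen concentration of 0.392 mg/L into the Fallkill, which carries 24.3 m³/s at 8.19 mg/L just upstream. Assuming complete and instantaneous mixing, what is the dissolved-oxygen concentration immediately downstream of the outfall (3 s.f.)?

Flow-weighted mixing: C = (Q_r C_r + Q_w C_w)/(Q_r + Q_w)
= (24.3×8.19 + 4.55×0.392)/(24.3 + 4.55) = 200.8/28.85 = 6.960 mg/L.

6.96 mg/L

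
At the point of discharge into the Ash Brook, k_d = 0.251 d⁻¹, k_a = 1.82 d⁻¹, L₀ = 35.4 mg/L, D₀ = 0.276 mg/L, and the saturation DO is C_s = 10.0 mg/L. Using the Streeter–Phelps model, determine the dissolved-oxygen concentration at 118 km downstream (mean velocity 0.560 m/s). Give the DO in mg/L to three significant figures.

Travel time t = x/v = 118 km / (0.560 m/s) = 118000 m / 0.560 m/s = 210700 s = 2.439 d.
k_d L₀/(k_a−k_d) = 0.251×35.4/(1.82−0.251) = 8.885/1.569 = 5.663 mg/L.
e^(−k_d t) = e^(−0.251×2.439) = 0.5422; e^(−k_a t) = e^(−1.82×2.439) = 0.01181.
D = 5.663 × (0.5422 − 0.01181) + 0.276 × 0.01181 = 3.004 + 0.003260 = 3.007 mg/L.
DO = C_s − D = 10.0 − 3.007 = 6.993 mg/L.

DO ≈ 6.99 mg/L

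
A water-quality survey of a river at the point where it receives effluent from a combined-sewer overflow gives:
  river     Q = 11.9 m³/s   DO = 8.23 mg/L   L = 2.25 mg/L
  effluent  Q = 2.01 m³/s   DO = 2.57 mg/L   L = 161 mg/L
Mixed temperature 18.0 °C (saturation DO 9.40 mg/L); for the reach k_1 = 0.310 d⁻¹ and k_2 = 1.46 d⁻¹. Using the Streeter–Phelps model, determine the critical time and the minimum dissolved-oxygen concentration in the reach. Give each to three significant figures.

t_c ≈ 1.05 d; minimum DO ≈ 5.53 mg/L

Mixed DO = (11.9×8.23 + 2.01×2.57)/(11.9+2.01) = 103.1/13.91 = 7.412 mg/L.
Mixed L₀ = (11.9×2.25 + 2.01×161)/(13.91) = 350.4/13.91 = 25.19 mg/L.
Initial deficit D₀ = C_s − DO₀ = 9.40 − 7.412 = 1.988 mg/L.
t_c = (1/1.150) ln[(1.46/0.310)(1 − 1.988×1.150/(0.310×25.19))] = 0.8696 × ln(3.331) = 1.046 d.
D_c = (0.310/1.46) × 25.19 × e^(−0.310×1.046) = 0.2123 × 25.19 × 0.7230 = 3.867 mg/L.
Minimum DO = 9.40 − 3.867 = 5.533 mg/L.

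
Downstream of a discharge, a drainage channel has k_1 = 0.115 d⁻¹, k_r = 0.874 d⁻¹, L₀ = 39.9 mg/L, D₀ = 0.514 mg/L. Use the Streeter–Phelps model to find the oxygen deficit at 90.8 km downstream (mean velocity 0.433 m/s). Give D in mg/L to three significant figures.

D ≈ 3.91 mg/L

Travel time t = x/v = 90.8 km / (0.433 m/s) = 90800 m / 0.433 m/s = 209700 s = 2.427 d.
k_1 L₀/(k_r−k_1) = 0.115×39.9/(0.874−0.115) = 4.588/0.7590 = 6.045 mg/L.
e^(−k_1 t) = e^(−0.115×2.427) = 0.7565; e^(−k_r t) = e^(−0.874×2.427) = 0.1199.
D = 6.045 × (0.7565 − 0.1199) + 0.514 × 0.1199 = 3.848 + 0.06162 = 3.910 mg/L.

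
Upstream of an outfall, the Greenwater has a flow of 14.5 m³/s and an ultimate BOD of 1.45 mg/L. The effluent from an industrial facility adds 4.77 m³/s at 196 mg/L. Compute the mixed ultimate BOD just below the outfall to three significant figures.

49.6 mg/L

Flow-weighted mixing: C = (Q_r C_r + Q_w C_w)/(Q_r + Q_w)
= (14.5×1.45 + 4.77×196)/(14.5 + 4.77) = 955.9/19.27 = 49.61 mg/L.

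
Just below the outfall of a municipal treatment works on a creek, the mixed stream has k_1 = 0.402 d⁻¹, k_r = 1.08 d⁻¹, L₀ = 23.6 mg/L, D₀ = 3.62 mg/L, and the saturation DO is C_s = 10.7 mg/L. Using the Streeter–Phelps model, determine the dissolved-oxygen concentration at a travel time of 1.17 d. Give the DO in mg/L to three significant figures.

DO ≈ 4.89 mg/L

k_1 L₀/(k_r−k_1) = 0.402×23.6/(1.08−0.402) = 9.487/0.6780 = 13.99 mg/L.
e^(−k_1 t) = e^(−0.402×1.170) = 0.6248; e^(−k_r t) = e^(−1.08×1.170) = 0.2826.
D = 13.99 × (0.6248 − 0.2826) + 3.62 × 0.2826 = 4.788 + 1.023 = 5.811 mg/L.
DO = C_s − D = 10.7 − 5.811 = 4.889 mg/L.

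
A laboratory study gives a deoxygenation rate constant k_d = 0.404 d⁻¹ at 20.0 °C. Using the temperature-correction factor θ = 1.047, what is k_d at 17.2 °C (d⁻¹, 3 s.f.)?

k_d ≈ 0.355 d⁻¹

k_d(T₂) = k_d(T₁) · θ^(T₂−T₁) = 0.404 × 1.047^(17.2−20.0)
= 0.404 × 1.047^-2.80 = 0.404 × 0.8793 = 0.3552 d⁻¹.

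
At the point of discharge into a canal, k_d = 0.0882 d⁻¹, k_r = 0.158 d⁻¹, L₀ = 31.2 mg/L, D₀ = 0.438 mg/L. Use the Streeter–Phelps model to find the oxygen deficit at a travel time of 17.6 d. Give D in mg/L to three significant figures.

k_d L₀/(k_r−k_d) = 0.0882×31.2/(0.158−0.0882) = 2.752/0.06980 = 39.42 mg/L.
e^(−k_d t) = e^(−0.0882×17.60) = 0.2118; e^(−k_r t) = e^(−0.158×17.60) = 0.06199.
D = 39.42 × (0.2118 − 0.06199) + 0.438 × 0.06199 = 5.905 + 0.02715 = 5.932 mg/L.

D ≈ 5.93 mg/L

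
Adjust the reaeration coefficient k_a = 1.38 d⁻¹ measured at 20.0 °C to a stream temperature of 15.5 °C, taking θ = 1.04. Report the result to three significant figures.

k_a ≈ 1.16 d⁻¹

k_a(T₂) = k_a(T₁) · θ^(T₂−T₁) = 1.38 × 1.04^(15.5−20.0)
= 1.38 × 1.04^-4.50 = 1.38 × 0.8382 = 1.157 d⁻¹.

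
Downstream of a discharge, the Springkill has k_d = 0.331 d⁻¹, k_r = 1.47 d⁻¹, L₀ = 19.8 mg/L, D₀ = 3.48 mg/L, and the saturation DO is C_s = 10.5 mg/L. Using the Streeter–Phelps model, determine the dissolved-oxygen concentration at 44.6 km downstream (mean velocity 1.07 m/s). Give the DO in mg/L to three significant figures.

DO ≈ 6.71 mg/L

Travel time t = x/v = 44.6 km / (1.07 m/s) = 44600 m / 1.07 m/s = 41680 s = 0.4824 d.
k_d L₀/(k_r−k_d) = 0.331×19.8/(1.47−0.331) = 6.554/1.139 = 5.754 mg/L.
e^(−k_d t) = e^(−0.331×0.4824) = 0.8524; e^(−k_r t) = e^(−1.47×0.4824) = 0.4920.
D = 5.754 × (0.8524 − 0.4920) + 3.48 × 0.4920 = 2.074 + 1.712 = 3.786 mg/L.
DO = C_s − D = 10.5 − 3.786 = 6.714 mg/L.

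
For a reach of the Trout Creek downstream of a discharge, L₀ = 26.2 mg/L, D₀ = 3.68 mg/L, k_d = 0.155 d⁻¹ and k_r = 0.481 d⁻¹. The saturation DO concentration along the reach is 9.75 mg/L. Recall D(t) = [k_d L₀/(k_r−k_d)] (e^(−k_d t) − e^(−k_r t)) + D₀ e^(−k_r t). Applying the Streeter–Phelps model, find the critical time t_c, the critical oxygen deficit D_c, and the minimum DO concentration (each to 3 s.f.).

t_c = [1/(k_r−k_d)] ln[(k_r/k_d)(1 − D₀(k_r−k_d)/(k_d L₀))]
= [1/(0.481−0.155)] ln[(0.481/0.155)(1 − 3.68×0.3260/(0.155×26.2))]
= (1/0.3260) ln[3.103 × 0.7046] = 3.067 × ln(2.186) = 3.067 × 0.7823 = 2.400 d.
D_c = (k_d/k_r) L₀ e^(−k_d t_c) = (0.155/0.481) × 26.2 × e^(−0.155×2.400) = 0.3222 × 26.2 × 0.6894 = 5.820 mg/L.
Minimum DO = C_s − D_c = 9.75 − 5.820 = 3.930 mg/L.

t_c ≈ 2.40 d; D_c ≈ 5.82 mg/L; min DO ≈ 3.93 mg/L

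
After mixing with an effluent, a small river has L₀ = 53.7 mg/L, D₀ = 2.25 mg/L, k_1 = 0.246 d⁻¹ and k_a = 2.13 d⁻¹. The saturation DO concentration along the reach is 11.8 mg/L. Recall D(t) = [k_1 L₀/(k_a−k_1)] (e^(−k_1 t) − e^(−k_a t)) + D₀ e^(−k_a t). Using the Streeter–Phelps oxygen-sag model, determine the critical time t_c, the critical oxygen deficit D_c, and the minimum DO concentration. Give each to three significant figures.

With k_a/k_1 = 8.659 and 1 − D₀(k_a−k_1)/(k_1 L₀) = 0.6791,
t_c = ln(8.659 × 0.6791) / (2.13 − 0.246) = ln(5.880) / 1.884 = 1.772/1.884 = 0.9403 d.
D_c = (k_1/k_a) L₀ e^(−k_1 t_c) = (0.246/2.13) × 53.7 × e^(−0.246×0.9403) = 0.1155 × 53.7 × 0.7935 = 4.921 mg/L.
Minimum DO = C_s − D_c = 11.8 − 4.921 = 6.879 mg/L.

t_c ≈ 0.940 d; D_c ≈ 4.92 mg/L; min DO ≈ 6.88 mg/L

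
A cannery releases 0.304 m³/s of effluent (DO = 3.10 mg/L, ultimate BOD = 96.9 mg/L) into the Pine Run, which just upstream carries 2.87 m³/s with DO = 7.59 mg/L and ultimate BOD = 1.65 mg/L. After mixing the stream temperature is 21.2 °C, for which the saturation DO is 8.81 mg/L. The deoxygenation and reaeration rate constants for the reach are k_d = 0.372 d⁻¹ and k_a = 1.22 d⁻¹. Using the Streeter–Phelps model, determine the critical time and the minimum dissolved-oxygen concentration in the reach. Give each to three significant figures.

t_c ≈ 0.894 d; minimum DO ≈ 6.45 mg/L

Mixed DO = (2.87×7.59 + 0.304×3.10)/(2.87+0.304) = 22.73/3.174 = 7.160 mg/L.
Mixed L₀ = (2.87×1.65 + 0.304×96.9)/(3.174) = 34.19/3.174 = 10.77 mg/L.
Initial deficit D₀ = C_s − DO₀ = 8.81 − 7.160 = 1.650 mg/L.
t_c = (1/0.8480) ln[(1.22/0.372)(1 − 1.650×0.8480/(0.372×10.77))] = 1.179 × ln(2.134) = 0.8941 d.
D_c = (0.372/1.22) × 10.77 × e^(−0.372×0.8941) = 0.3049 × 10.77 × 0.7170 = 2.355 mg/L.
Minimum DO = 8.81 − 2.355 = 6.455 mg/L.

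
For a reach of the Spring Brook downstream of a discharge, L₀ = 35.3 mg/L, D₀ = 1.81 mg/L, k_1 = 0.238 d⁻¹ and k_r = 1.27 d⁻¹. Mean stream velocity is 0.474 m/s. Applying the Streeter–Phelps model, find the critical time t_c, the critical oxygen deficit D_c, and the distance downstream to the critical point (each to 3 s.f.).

t_c ≈ 1.38 d; D_c ≈ 4.76 mg/L; x_c ≈ 56.5 km

With k_r/k_1 = 5.336 and 1 − D₀(k_r−k_1)/(k_1 L₀) = 0.7777,
t_c = ln(5.336 × 0.7777) / (1.27 − 0.238) = ln(4.150) / 1.032 = 1.423/1.032 = 1.379 d.
D_c = (k_1/k_r) L₀ e^(−k_1 t_c) = (0.238/1.27) × 35.3 × e^(−0.238×1.379) = 0.1874 × 35.3 × 0.7202 = 4.765 mg/L.
x_c = v t_c = 0.474 m/s × 1.379 d × 86400 s/d = 56470 m ≈ 56.5 km.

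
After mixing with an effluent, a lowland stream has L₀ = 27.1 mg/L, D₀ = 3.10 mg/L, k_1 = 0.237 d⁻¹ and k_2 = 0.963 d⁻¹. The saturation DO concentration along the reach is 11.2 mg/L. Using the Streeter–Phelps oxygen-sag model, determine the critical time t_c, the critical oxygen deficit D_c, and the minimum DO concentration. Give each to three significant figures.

At the critical point dD/dt = 0, so k_1 L₀ e^(−k_1 t) = k_2 D. Substituting D(t) from the Streeter–Phelps equation and solving for t gives
t_c = ln[(k_2/k_1)(1 − D₀(k_2−k_1)/(k_1 L₀))] / (k_2−k_1).
Here k_2−k_1 = 0.7260 d⁻¹ and 1 − D₀(k_2−k_1)/(k_1 L₀) = 1 − 3.10×0.7260/(0.237×27.1) = 0.6496, so
t_c = ln(4.063 × 0.6496) / 0.7260 = 0.9706 / 0.7260 = 1.337 d.
L(t_c) = L₀ e^(−k_1 t_c) = 27.1 × 0.7284 = 19.74 mg/L, and at the critical point k_2 D_c = k_1 L, so D_c = (0.237/0.963) × 19.74 = 4.858 mg/L.
Minimum DO = C_s − D_c = 11.2 − 4.858 = 6.342 mg/L.

t_c ≈ 1.34 d; D_c ≈ 4.86 mg/L; min DO ≈ 6.34 mg/L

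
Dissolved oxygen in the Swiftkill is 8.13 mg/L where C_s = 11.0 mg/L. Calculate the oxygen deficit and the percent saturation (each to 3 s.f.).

D = C_s − C = 11.0 − 8.13 = 2.87 mg/L.
% saturation = 8.13/11.0 × 100 = 73.9 %.

D ≈ 2.87 mg/L; 73.9 % saturation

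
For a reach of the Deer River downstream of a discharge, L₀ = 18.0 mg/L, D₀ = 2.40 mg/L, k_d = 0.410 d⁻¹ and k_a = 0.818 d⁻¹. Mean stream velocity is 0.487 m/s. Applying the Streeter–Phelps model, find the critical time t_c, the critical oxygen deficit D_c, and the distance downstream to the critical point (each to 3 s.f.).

At the critical point dD/dt = 0, so k_d L₀ e^(−k_d t) = k_a D. Substituting D(t) from the Streeter–Phelps equation and solving for t gives
t_c = ln[(k_a/k_d)(1 − D₀(k_a−k_d)/(k_d L₀))] / (k_a−k_d).
Here k_a−k_d = 0.4080 d⁻¹ and 1 − D₀(k_a−k_d)/(k_d L₀) = 1 − 2.40×0.4080/(0.410×18.0) = 0.8673, so
t_c = ln(1.995 × 0.8673) / 0.4080 = 0.5484 / 0.4080 = 1.344 d.
D_c = (k_d/k_a) L₀ e^(−k_d t_c) = (0.410/0.818) × 18.0 × e^(−0.410×1.344) = 0.5012 × 18.0 × 0.5763 = 5.200 mg/L.
x_c = v t_c = 0.487 m/s × 1.344 d × 86400 s/d = 56550 m ≈ 56.6 km.

t_c ≈ 1.34 d; D_c ≈ 5.20 mg/L; x_c ≈ 56.6 km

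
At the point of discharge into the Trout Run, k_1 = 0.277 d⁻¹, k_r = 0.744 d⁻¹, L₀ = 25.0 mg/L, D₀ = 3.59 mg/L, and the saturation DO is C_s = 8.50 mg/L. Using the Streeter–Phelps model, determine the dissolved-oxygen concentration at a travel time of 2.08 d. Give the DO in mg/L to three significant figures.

k_1 L₀/(k_r−k_1) = 0.277×25.0/(0.744−0.277) = 6.925/0.4670 = 14.83 mg/L.
e^(−k_1 t) = e^(−0.277×2.080) = 0.5621; e^(−k_r t) = e^(−0.744×2.080) = 0.2128.
D = 14.83 × (0.5621 − 0.2128) + 3.59 × 0.2128 = 5.179 + 0.7639 = 5.943 mg/L.
DO = C_s − D = 8.50 − 5.943 = 2.557 mg/L.

DO ≈ 2.56 mg/L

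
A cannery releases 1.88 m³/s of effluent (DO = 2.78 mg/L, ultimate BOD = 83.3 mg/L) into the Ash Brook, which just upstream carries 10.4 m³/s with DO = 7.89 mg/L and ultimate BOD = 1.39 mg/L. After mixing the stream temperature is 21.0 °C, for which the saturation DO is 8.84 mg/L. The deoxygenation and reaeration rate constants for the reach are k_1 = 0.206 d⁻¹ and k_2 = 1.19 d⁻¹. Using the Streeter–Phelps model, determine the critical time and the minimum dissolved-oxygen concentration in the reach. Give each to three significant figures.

t_c ≈ 0.866 d; minimum DO ≈ 6.82 mg/L

Mixed DO = (10.4×7.89 + 1.88×2.78)/(10.4+1.88) = 87.28/12.28 = 7.108 mg/L.
Mixed L₀ = (10.4×1.39 + 1.88×83.3)/(12.28) = 171.1/12.28 = 13.93 mg/L.
Initial deficit D₀ = C_s − DO₀ = 8.84 − 7.108 = 1.732 mg/L.
t_c = (1/0.9840) ln[(1.19/0.206)(1 − 1.732×0.9840/(0.206×13.93))] = 1.016 × ln(2.345) = 0.8662 d.
D_c = (0.206/1.19) × 13.93 × e^(−0.206×0.8662) = 0.1731 × 13.93 × 0.8366 = 2.017 mg/L.
Minimum DO = 8.84 − 2.017 = 6.823 mg/L.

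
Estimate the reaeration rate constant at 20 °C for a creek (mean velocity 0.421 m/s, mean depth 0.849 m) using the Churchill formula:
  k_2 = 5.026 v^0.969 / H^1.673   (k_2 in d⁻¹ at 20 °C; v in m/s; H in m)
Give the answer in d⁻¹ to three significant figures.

k_2 = 5.026 × 0.421^0.969 / 0.849^1.673 = 5.026 × 0.4324 / 0.7604 = 2.858 d⁻¹.

k_2 ≈ 2.86 d⁻¹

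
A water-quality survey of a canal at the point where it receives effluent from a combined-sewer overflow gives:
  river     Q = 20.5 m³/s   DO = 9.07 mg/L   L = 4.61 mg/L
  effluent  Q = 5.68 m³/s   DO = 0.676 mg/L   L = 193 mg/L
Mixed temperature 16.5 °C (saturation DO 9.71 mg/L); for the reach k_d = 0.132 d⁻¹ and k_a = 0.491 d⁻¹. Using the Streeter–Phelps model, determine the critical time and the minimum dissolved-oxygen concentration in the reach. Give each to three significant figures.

Mixed DO = (20.5×9.07 + 5.68×0.676)/(20.5+5.68) = 189.8/26.18 = 7.249 mg/L.
Mixed L₀ = (20.5×4.61 + 5.68×193)/(26.18) = 1191/26.18 = 45.48 mg/L.
Initial deficit D₀ = C_s − DO₀ = 9.71 − 7.249 = 2.461 mg/L.
t_c = (1/0.3590) ln[(0.491/0.132)(1 − 2.461×0.3590/(0.132×45.48))] = 2.786 × ln(3.172) = 3.216 d.
D_c = (0.132/0.491) × 45.48 × e^(−0.132×3.216) = 0.2688 × 45.48 × 0.6541 = 7.998 mg/L.
Minimum DO = 9.71 − 7.998 = 1.712 mg/L.

t_c ≈ 3.22 d; minimum DO ≈ 1.71 mg/L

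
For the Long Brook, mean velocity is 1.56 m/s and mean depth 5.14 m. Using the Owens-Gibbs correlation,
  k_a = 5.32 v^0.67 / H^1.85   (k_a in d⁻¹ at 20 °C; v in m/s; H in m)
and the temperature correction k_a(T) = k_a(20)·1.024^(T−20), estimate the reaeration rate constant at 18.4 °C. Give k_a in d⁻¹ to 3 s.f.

k_a(20) = 5.32 × 1.56^0.67 / 5.14^1.85 = 5.32 × 1.347 / 20.67 = 0.3468 d⁻¹.
k_a(18.4) = 0.3468 × 1.024^(18.4−20) = 0.3468 × 0.9628 = 0.3338 d⁻¹.

k_a ≈ 0.334 d⁻¹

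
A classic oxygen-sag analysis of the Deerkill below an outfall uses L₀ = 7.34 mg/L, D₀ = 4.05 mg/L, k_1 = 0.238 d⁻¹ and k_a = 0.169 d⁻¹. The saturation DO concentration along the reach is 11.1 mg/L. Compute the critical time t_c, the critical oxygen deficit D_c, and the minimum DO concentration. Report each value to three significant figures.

t_c = [1/(k_a−k_1)] ln[(k_a/k_1)(1 − D₀(k_a−k_1)/(k_1 L₀))]
= [1/(0.169−0.238)] ln[(0.169/0.238)(1 − 4.05×-0.06900/(0.238×7.34))]
= (1/-0.06900) ln[0.7101 × 1.160] = -14.49 × ln(0.8237) = -14.49 × -0.1940 = 2.811 d.
L(t_c) = L₀ e^(−k_1 t_c) = 7.34 × 0.5122 = 3.759 mg/L, and at the critical point k_a D_c = k_1 L, so D_c = (0.238/0.169) × 3.759 = 5.294 mg/L.
Minimum DO = C_s − D_c = 11.1 − 5.294 = 5.806 mg/L.

t_c ≈ 2.81 d; D_c ≈ 5.29 mg/L; min DO ≈ 5.81 mg/L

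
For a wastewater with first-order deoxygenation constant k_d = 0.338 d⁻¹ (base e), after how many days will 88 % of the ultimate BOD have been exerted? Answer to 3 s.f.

t ≈ 6.27 d

y/L₀ = 1 − e^(−k_d t) = 0.88 ⇒ e^(−k_d t) = 0.120
t = −ln(0.120) / 0.338 = 2.120 / 0.338 = 6.273 d.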